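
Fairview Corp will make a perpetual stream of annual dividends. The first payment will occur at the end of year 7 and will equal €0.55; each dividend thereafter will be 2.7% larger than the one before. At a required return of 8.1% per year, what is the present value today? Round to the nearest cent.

€6.38

Value at end of year 6: C₁ / (r − g) = €0.55 / (0.081 − 0.027) = €10.1852
Discount to today: PV = €10.1852 / (1 + 0.081)^6 = €10.1852 / 1.595711 = €6.38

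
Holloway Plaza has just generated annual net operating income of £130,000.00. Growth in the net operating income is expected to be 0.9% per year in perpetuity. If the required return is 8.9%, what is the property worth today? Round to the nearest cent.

D₁ = D₀ × (1 + g) = £130,000.00 × 1.009 = £131,170.0000
Growing perpetuity: P = D₁ / (r − g) = £131,170.0000 / (0.089 − 0.009) = £1,639,625.00

£1639625.00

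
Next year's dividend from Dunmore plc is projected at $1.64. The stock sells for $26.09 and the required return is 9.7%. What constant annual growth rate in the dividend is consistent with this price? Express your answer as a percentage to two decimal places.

3.41%

P = D₁/(r−g) ⇒ g = r − D₁/P = 0.097 − $1.64/$26.09 = 0.034141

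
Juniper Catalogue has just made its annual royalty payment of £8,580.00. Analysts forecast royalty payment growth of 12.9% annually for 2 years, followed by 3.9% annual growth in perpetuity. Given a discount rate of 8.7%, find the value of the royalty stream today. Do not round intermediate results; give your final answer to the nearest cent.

£218517.85

D_1 = 9686.82000
D_2 = 10936.41978
Terminal value at year 2: TV = D_2×(1+g_2)/(r−g_2) = 11362.94015/0.048 = 236727.91982
P_0 = D_1/(1+r)^1 + D_2/(1+r)^2 + TV/(1+r)^2
    = 8911.51794 + 9255.84522 + 200350.48298 = 218517.84614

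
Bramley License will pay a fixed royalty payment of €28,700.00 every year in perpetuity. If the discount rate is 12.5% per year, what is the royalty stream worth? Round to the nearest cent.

Level perpetuity: PV = C / r = €28,700.00 / 0.125 = €229,600.00

€229600.00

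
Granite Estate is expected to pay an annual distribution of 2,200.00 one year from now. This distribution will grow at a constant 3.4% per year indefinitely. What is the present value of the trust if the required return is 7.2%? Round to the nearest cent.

Growing perpetuity: P = D₁ / (r − g) = 2,200.0000 / (0.072 − 0.034) = 57,894.74

57894.74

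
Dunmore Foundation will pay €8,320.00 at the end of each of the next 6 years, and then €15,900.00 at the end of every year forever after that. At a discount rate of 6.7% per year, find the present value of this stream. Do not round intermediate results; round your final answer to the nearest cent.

PV of 6-year annuity: €8,320.00 × [1 − (1+0.067)^−6] / 0.067 = 40027.57631
Perpetuity value at year 6: €15,900.00 / 0.067 = 237313.43284
PV of perpetuity: 237313.43284 / (1+0.067)^6 = 160818.42522
Total PV = 40027.57631 + 160818.42522 = 200846.00153

€200846.00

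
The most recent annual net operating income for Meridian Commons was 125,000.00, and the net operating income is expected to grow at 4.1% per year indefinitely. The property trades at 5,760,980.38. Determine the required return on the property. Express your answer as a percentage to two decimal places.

D₁ = 125,000.00 × 1.041 = 130,125.0000
P = D₁/(r − g) ⇒ r = D₁/P + g = 130,125.0000/5,760,980.38 + 0.041 = 0.022587 + 0.041 = 0.063587

6.36%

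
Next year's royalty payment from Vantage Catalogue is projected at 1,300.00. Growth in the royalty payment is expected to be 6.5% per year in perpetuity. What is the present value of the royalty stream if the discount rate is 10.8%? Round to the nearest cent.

Growing perpetuity: P = D₁ / (r − g) = 1,300.0000 / (0.108 − 0.065) = 30,232.56

30232.56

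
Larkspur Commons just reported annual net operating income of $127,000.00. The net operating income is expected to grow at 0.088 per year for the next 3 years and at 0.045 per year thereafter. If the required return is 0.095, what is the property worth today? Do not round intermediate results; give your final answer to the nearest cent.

D_1 = 138176.00000
D_2 = 150335.48800
D_3 = 163565.01094
Terminal value at year 3: TV = D_3×(1+g_2)/(r−g_2) = 170925.43644/0.05 = 3418508.72873
P_0 = D_1/(1+r)^1 + D_2/(1+r)^2 + D_3/(1+r)^3 + TV/(1+r)^3
    = 126188.12785 + 125381.44576 + 124579.92053 + 2603720.33916 = 2979869.83331

$2979869.83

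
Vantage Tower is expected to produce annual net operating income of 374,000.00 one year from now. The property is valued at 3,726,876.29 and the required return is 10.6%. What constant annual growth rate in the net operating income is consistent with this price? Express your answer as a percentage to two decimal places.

0.56%

P = D₁/(r−g) ⇒ g = r − D₁/P = 0.106 − 374,000.00/3,726,876.29 = 0.005648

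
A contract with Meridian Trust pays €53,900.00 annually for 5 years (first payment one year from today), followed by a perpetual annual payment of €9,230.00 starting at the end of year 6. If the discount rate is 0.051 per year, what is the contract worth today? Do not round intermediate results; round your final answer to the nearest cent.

PV of 5-year annuity: €53,900.00 × [1 − (1+0.051)^−5] / 0.051 = 232715.12481
Perpetuity value at year 5: €9,230.00 / 0.051 = 180980.39216
PV of perpetuity: 180980.39216 / (1+0.051)^5 = 141129.54611
Total PV = 232715.12481 + 141129.54611 = 373844.67092

€373844.67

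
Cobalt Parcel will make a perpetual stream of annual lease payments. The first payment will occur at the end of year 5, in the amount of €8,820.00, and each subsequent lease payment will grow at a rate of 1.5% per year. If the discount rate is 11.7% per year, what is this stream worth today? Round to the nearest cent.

€55546.37

Value at end of year 4: C₁ / (r − g) = €8,820.00 / (0.117 − 0.015) = €86,470.5882
Discount to today: PV = €86,470.5882 / (1 + 0.117)^4 = €86,470.5882 / 1.556728 = €55,546.37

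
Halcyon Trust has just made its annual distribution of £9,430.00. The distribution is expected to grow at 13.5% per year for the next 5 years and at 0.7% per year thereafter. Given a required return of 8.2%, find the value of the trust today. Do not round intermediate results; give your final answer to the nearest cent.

£215361.82

D_1 = 10703.05000
D_2 = 12147.96175
D_3 = 13787.93659
D_4 = 15649.30803
D_5 = 17761.96461
Terminal value at year 5: TV = D_5×(1+g_2)/(r−g_2) = 17886.29836/0.075 = 238483.97815
P_0 = D_1/(1+r)^1 + D_2/(1+r)^2 + D_3/(1+r)^3 + D_4/(1+r)^4 + D_5/(1+r)^5 + TV/(1+r)^5
    = 9891.91312 + 10376.45231 + 10884.72585 + 11417.89634 + 11977.18331 + 160813.64794 = 215361.81887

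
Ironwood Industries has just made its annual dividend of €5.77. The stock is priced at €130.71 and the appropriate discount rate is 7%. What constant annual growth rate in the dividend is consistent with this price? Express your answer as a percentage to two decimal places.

P = D₀(1+g)/(r−g) ⇒ P(r−g) = D₀(1+g) ⇒ g(P+D₀) = P·r − D₀
g = (P·r − D₀)/(P + D₀) = (€130.71×0.07 − €5.77) / (€130.71 + €5.77) = 0.024763

2.48%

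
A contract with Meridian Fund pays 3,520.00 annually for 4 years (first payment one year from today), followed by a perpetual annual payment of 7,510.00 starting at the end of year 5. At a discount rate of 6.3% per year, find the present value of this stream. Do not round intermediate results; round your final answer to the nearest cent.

105475.03

PV of 4-year annuity: 3,520.00 × [1 − (1+0.063)^−4] / 0.063 = 12113.84789
Perpetuity value at year 4: 7,510.00 / 0.063 = 119206.34921
PV of perpetuity: 119206.34921 / (1+0.063)^4 = 93361.17942
Total PV = 12113.84789 + 93361.17942 = 105475.02731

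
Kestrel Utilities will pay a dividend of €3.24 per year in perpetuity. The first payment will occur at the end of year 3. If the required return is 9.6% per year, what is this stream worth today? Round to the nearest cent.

Value at end of year 2: C / r = €3.24 / 0.096 = €33.7500
Discount to today: PV = €33.7500 / (1 + 0.096)^2 = €33.7500 / 1.201216 = €28.10

€28.10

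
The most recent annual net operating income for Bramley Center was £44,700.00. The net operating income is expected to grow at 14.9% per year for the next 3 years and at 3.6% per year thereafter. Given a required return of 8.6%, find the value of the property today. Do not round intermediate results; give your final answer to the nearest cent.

D_1 = 51360.30000
D_2 = 59012.98470
D_3 = 67805.91942
Terminal value at year 3: TV = D_3×(1+g_2)/(r−g_2) = 70246.93252/0.05 = 1404938.65039
P_0 = D_1/(1+r)^1 + D_2/(1+r)^2 + D_3/(1+r)^3 + TV/(1+r)^3
    = 47293.09392 + 50036.61595 + 52939.29256 + 1096902.14187 = 1247171.14430

£1247171.14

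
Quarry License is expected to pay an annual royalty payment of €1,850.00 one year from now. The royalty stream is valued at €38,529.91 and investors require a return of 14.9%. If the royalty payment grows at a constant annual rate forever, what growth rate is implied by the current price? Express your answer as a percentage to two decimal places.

10.10%

P = D₁/(r−g) ⇒ g = r − D₁/P = 0.149 − €1,850.00/€38,529.91 = 0.100985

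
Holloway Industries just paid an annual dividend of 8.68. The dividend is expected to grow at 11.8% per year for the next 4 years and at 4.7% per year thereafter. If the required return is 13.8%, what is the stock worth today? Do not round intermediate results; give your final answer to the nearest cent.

D_1 = 9.70424
D_2 = 10.84934
D_3 = 12.12956
D_4 = 13.56085
Terminal value at year 4: TV = D_4×(1+g_2)/(r−g_2) = 14.19821/0.091 = 156.02429
P_0 = D_1/(1+r)^1 + D_2/(1+r)^2 + D_3/(1+r)^3 + D_4/(1+r)^4 + TV/(1+r)^4
    = 8.52745 + 8.37758 + 8.23035 + 8.08570 + 93.03003 = 126.25113

126.25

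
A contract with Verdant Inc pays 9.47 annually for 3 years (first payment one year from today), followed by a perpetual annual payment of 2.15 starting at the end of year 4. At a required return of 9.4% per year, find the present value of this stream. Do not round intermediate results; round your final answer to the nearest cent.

PV of 3-year annuity: 9.47 × [1 − (1+0.094)^−3] / 0.094 = 23.80150
Perpetuity value at year 3: 2.15 / 0.094 = 22.87234
PV of perpetuity: 22.87234 / (1+0.094)^3 = 17.46862
Total PV = 23.80150 + 17.46862 = 41.27012

41.27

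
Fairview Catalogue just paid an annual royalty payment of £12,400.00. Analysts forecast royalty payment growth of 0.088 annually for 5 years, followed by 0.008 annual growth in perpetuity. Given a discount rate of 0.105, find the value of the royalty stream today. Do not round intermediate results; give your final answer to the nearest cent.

D_1 = 13491.20000
D_2 = 14678.42560
D_3 = 15970.12705
D_4 = 17375.49823
D_5 = 18904.54208
Terminal value at year 5: TV = D_5×(1+g_2)/(r−g_2) = 19055.77841/0.097 = 196451.32386
P_0 = D_1/(1+r)^1 + D_2/(1+r)^2 + D_3/(1+r)^3 + D_4/(1+r)^4 + D_5/(1+r)^5 + TV/(1+r)^5
    = 12209.23077 + 12021.39645 + 11836.45189 + 11654.35263 + 11475.05490 + 119245.93129 = 178442.41793

£178442.42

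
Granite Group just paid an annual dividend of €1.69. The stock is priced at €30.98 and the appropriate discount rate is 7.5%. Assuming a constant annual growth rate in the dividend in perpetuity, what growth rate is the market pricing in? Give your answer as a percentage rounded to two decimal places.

1.94%

P = D₀(1+g)/(r−g) ⇒ P(r−g) = D₀(1+g) ⇒ g(P+D₀) = P·r − D₀
g = (P·r − D₀)/(P + D₀) = (€30.98×0.075 − €1.69) / (€30.98 + €1.69) = 0.019391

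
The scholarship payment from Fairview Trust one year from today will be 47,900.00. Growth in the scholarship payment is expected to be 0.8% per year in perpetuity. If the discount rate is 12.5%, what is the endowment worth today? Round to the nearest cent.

409401.71

Growing perpetuity: P = D₁ / (r − g) = 47,900.0000 / (0.125 − 0.008) = 409,401.71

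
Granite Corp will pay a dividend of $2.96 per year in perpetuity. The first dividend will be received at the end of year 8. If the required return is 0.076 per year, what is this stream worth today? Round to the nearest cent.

$23.32

Value at end of year 7: C / r = $2.96 / 0.076 = $38.9474
Discount to today: PV = $38.9474 / (1 + 0.076)^7 = $38.9474 / 1.669882 = $23.32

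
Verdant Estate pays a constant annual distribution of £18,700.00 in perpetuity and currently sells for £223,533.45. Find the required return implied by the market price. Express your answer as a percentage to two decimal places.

8.37%

P = C/r ⇒ r = C/P = £18,700.00/£223,533.45 = 0.083656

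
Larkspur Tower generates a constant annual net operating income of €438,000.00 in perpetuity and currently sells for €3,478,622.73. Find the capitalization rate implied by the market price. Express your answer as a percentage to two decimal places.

P = C/r ⇒ r = C/P = €438,000.00/€3,478,622.73 = 0.125912

12.59%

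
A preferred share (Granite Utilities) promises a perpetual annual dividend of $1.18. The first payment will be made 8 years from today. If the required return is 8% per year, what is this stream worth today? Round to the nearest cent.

Value at end of year 7: C / r = $1.18 / 0.08 = $14.7500
Discount to today: PV = $14.7500 / (1 + 0.08)^7 = $14.7500 / 1.713824 = $8.61

$8.61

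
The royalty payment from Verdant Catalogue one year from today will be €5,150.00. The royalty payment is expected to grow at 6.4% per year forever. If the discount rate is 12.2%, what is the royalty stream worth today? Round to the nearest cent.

Growing perpetuity: P = D₁ / (r − g) = €5,150.0000 / (0.122 − 0.064) = €88,793.10

€88793.10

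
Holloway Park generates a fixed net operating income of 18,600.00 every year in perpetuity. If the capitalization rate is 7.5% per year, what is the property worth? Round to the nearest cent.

248000.00

Level perpetuity: PV = C / r = 18,600.00 / 0.075 = 248,000.00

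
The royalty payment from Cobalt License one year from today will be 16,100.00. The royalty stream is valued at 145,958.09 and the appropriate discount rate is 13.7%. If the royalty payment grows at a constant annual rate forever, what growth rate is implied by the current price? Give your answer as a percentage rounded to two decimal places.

2.67%

P = D₁/(r−g) ⇒ g = r − D₁/P = 0.137 − 16,100.00/145,958.09 = 0.026694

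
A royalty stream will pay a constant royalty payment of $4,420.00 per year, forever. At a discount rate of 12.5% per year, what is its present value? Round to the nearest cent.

$35360.00

Level perpetuity: PV = C / r = $4,420.00 / 0.125 = $35,360.00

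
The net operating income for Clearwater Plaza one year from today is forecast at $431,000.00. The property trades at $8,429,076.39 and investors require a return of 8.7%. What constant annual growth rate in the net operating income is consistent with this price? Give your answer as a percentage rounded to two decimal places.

P = D₁/(r−g) ⇒ g = r − D₁/P = 0.087 − $431,000.00/$8,429,076.39 = 0.035867

3.59%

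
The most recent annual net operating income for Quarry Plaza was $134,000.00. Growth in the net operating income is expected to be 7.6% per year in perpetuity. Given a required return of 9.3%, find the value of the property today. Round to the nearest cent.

D₁ = D₀ × (1 + g) = $134,000.00 × 1.076 = $144,184.0000
Growing perpetuity: P = D₁ / (r − g) = $144,184.0000 / (0.093 − 0.076) = $8,481,411.76

$8481411.76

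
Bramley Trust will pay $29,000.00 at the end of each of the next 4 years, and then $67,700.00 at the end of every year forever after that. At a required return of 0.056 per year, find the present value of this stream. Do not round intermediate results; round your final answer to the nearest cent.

PV of 4-year annuity: $29,000.00 × [1 − (1+0.056)^−4] / 0.056 = 101415.35904
Perpetuity value at year 4: $67,700.00 / 0.056 = 1208928.57143
PV of perpetuity: 1208928.57143 / (1+0.056)^4 = 972176.16430
Total PV = 101415.35904 + 972176.16430 = 1073591.52334

$1073591.52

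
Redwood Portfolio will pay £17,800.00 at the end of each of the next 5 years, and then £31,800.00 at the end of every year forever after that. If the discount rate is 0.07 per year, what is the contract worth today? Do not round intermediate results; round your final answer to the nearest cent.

£396882.95

PV of 5-year annuity: £17,800.00 × [1 − (1+0.07)^−5] / 0.07 = 72983.51436
Perpetuity value at year 5: £31,800.00 / 0.07 = 454285.71429
PV of perpetuity: 454285.71429 / (1+0.07)^5 = 323899.43582
Total PV = 72983.51436 + 323899.43582 = 396882.95018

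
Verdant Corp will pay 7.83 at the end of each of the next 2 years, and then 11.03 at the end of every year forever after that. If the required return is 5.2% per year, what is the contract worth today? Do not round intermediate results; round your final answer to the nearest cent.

206.18

PV of 2-year annuity: 7.83 × [1 − (1+0.052)^−2] / 0.052 = 14.51803
Perpetuity value at year 2: 11.03 / 0.052 = 212.11538
PV of perpetuity: 212.11538 / (1+0.052)^2 = 191.66406
Total PV = 14.51803 + 191.66406 = 206.18209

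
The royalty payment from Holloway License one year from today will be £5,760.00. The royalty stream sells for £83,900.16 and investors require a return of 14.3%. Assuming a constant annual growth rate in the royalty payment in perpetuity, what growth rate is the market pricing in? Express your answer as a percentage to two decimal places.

P = D₁/(r−g) ⇒ g = r − D₁/P = 0.143 − £5,760.00/£83,900.16 = 0.074347

7.43%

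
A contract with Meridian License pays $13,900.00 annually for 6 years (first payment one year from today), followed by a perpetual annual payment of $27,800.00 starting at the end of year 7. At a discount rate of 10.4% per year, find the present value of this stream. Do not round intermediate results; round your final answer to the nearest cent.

PV of 6-year annuity: $13,900.00 × [1 − (1+0.104)^−6] / 0.104 = 59835.03943
Perpetuity value at year 6: $27,800.00 / 0.104 = 267307.69231
PV of perpetuity: 267307.69231 / (1+0.104)^6 = 147637.61346
Total PV = 59835.03943 + 147637.61346 = 207472.65288

$207472.65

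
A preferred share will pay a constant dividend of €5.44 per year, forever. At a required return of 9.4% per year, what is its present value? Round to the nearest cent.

€57.87

Level perpetuity: PV = C / r = €5.44 / 0.094 = €57.87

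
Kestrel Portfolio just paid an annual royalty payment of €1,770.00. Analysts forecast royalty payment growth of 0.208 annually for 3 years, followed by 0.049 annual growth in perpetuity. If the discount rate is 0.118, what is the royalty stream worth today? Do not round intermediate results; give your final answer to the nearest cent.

€40156.66

D_1 = 2138.16000
D_2 = 2582.89728
D_3 = 3120.13991
Terminal value at year 3: TV = D_3×(1+g_2)/(r−g_2) = 3273.02677/0.069 = 47435.17058
P_0 = D_1/(1+r)^1 + D_2/(1+r)^2 + D_3/(1+r)^3 + TV/(1+r)^3
    = 1912.48658 + 2066.44346 + 2232.79401 + 33944.94083 = 40156.66489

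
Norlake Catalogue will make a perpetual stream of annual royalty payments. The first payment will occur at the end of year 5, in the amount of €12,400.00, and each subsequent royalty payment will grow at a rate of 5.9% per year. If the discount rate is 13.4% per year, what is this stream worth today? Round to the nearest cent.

Value at end of year 4: C₁ / (r − g) = €12,400.00 / (0.134 − 0.059) = €165,333.3333
Discount to today: PV = €165,333.3333 / (1 + 0.134)^4 = €165,333.3333 / 1.653683 = €99,978.87

€99978.87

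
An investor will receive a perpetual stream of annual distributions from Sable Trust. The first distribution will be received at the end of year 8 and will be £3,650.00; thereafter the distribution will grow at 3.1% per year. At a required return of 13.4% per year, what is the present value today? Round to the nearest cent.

£14694.82

Value at end of year 7: C₁ / (r − g) = £3,650.00 / (0.134 − 0.031) = £35,436.8932
Discount to today: PV = £35,436.8932 / (1 + 0.134)^7 = £35,436.8932 / 2.411523 = £14,694.82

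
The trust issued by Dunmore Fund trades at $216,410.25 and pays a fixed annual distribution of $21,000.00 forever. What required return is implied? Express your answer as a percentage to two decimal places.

9.70%

P = C/r ⇒ r = C/P = $21,000.00/$216,410.25 = 0.097038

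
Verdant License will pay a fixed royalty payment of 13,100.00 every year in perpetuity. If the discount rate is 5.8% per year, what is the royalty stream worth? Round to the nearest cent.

225862.07

Level perpetuity: PV = C / r = 13,100.00 / 0.058 = 225,862.07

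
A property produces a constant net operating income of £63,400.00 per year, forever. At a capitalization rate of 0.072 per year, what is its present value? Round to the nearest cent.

Level perpetuity: PV = C / r = £63,400.00 / 0.072 = £880,555.56

£880555.56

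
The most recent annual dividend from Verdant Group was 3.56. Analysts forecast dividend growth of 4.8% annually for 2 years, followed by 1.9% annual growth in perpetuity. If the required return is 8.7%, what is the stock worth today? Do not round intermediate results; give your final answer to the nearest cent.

D_1 = 3.73088
D_2 = 3.90996
Terminal value at year 2: TV = D_2×(1+g_2)/(r−g_2) = 3.98425/0.068 = 58.59193
P_0 = D_1/(1+r)^1 + D_2/(1+r)^2 + TV/(1+r)^2
    = 3.43227 + 3.30913 + 49.58825 = 56.32965

56.33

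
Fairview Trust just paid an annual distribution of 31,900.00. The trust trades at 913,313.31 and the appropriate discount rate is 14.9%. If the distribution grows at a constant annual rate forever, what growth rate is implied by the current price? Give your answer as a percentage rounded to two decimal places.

P = D₀(1+g)/(r−g) ⇒ P(r−g) = D₀(1+g) ⇒ g(P+D₀) = P·r − D₀
g = (P·r − D₀)/(P + D₀) = (913,313.31×0.149 − 31,900.00) / (913,313.31 + 31,900.00) = 0.110222

11.02%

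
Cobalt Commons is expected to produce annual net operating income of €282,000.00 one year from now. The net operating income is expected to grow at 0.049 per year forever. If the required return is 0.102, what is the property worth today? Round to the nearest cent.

Growing perpetuity: P = D₁ / (r − g) = €282,000.0000 / (0.102 − 0.049) = €5,320,754.72

€5320754.72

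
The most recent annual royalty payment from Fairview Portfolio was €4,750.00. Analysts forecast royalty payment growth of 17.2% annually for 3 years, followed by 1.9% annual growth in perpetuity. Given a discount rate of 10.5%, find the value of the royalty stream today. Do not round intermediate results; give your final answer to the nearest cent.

€83201.95

D_1 = 5567.00000
D_2 = 6524.52400
D_3 = 7646.74213
Terminal value at year 3: TV = D_3×(1+g_2)/(r−g_2) = 7792.03023/0.086 = 90605.00266
P_0 = D_1/(1+r)^1 + D_2/(1+r)^2 + D_3/(1+r)^3 + TV/(1+r)^3
    = 5038.00905 + 5343.48109 + 5667.47497 + 67152.98828 = 83201.95339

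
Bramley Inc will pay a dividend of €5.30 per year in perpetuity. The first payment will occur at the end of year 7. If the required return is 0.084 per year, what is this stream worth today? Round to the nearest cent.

Value at end of year 6: C / r = €5.30 / 0.084 = €63.0952
Discount to today: PV = €63.0952 / (1 + 0.084)^6 = €63.0952 / 1.622466 = €38.89

€38.89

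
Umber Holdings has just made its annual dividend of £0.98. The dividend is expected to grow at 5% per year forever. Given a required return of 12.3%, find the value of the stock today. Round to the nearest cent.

D₁ = D₀ × (1 + g) = £0.98 × 1.05 = £1.0290
Growing perpetuity: P = D₁ / (r − g) = £1.0290 / (0.123 − 0.05) = £14.10

£14.10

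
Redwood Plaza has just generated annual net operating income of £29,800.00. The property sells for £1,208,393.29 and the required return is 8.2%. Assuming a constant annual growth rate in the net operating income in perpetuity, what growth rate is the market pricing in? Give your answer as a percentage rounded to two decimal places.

5.60%

P = D₀(1+g)/(r−g) ⇒ P(r−g) = D₀(1+g) ⇒ g(P+D₀) = P·r − D₀
g = (P·r − D₀)/(P + D₀) = (£1,208,393.29×0.082 − £29,800.00) / (£1,208,393.29 + £29,800.00) = 0.055959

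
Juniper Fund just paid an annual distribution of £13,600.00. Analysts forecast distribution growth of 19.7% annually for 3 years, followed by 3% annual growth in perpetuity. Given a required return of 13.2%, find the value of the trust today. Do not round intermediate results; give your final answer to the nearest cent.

D_1 = 16279.20000
D_2 = 19486.20240
D_3 = 23324.98427
Terminal value at year 3: TV = D_3×(1+g_2)/(r−g_2) = 24024.73380/0.102 = 235536.60589
P_0 = D_1/(1+r)^1 + D_2/(1+r)^2 + D_3/(1+r)^3 + TV/(1+r)^3
    = 14380.91873 + 15206.67820 + 16079.85318 + 162374.98800 = 208042.43810

£208042.44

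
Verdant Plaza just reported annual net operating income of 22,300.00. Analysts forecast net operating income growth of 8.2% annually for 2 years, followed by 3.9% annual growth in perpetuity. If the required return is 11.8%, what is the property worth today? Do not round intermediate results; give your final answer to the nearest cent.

317172.44

D_1 = 24128.60000
D_2 = 26107.14520
Terminal value at year 2: TV = D_2×(1+g_2)/(r−g_2) = 27125.32386/0.079 = 343358.52991
P_0 = D_1/(1+r)^1 + D_2/(1+r)^2 + TV/(1+r)^2
    = 21581.93202 + 20886.98609 + 274703.52590 = 317172.44401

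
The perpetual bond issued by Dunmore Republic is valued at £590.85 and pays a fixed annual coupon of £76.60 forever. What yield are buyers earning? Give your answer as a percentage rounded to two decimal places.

12.96%

P = C/r ⇒ r = C/P = £76.60/£590.85 = 0.129644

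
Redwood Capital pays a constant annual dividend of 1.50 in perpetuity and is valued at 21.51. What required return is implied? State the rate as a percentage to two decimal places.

P = C/r ⇒ r = C/P = 1.50/21.51 = 0.069735

6.97%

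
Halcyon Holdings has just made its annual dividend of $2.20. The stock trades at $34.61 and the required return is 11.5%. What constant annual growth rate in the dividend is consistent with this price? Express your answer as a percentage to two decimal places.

4.84%

P = D₀(1+g)/(r−g) ⇒ P(r−g) = D₀(1+g) ⇒ g(P+D₀) = P·r − D₀
g = (P·r − D₀)/(P + D₀) = ($34.61×0.115 − $2.20) / ($34.61 + $2.20) = 0.048360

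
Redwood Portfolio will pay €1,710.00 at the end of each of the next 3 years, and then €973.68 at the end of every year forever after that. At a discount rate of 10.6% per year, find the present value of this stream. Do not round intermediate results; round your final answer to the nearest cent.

€10997.61

PV of 3-year annuity: €1,710.00 × [1 − (1+0.106)^−3] / 0.106 = 4207.99594
Perpetuity value at year 3: €973.68 / 0.106 = 9185.66038
PV of perpetuity: 9185.66038 / (1+0.106)^3 = 6789.61273
Total PV = 4207.99594 + 6789.61273 = 10997.60866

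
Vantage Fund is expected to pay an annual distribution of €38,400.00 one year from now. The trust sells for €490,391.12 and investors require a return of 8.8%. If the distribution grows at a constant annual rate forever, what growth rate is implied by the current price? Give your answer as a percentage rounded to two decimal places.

P = D₁/(r−g) ⇒ g = r − D₁/P = 0.088 − €38,400.00/€490,391.12 = 0.009695

0.97%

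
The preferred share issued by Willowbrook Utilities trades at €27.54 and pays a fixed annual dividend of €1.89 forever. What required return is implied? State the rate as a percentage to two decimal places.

P = C/r ⇒ r = C/P = €1.89/€27.54 = 0.068627

6.86%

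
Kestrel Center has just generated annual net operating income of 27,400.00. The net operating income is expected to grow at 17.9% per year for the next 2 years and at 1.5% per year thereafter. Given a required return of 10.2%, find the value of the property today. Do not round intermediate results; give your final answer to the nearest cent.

426576.79

D_1 = 32304.60000
D_2 = 38087.12340
Terminal value at year 2: TV = D_2×(1+g_2)/(r−g_2) = 38658.43025/0.087 = 444349.77300
P_0 = D_1/(1+r)^1 + D_2/(1+r)^2 + TV/(1+r)^2
    = 29314.51906 + 31362.81122 + 365899.46426 = 426576.79454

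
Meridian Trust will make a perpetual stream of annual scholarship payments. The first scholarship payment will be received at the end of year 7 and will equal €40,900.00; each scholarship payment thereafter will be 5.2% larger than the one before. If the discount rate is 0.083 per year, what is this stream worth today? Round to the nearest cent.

€817694.12

Value at end of year 6: C₁ / (r − g) = €40,900.00 / (0.083 − 0.052) = €1,319,354.8387
Discount to today: PV = €1,319,354.8387 / (1 + 0.083)^6 = €1,319,354.8387 / 1.613507 = €817,694.12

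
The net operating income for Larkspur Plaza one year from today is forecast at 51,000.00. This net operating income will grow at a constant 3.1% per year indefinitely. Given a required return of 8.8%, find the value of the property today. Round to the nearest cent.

894736.84

Growing perpetuity: P = D₁ / (r − g) = 51,000.0000 / (0.088 − 0.031) = 894,736.84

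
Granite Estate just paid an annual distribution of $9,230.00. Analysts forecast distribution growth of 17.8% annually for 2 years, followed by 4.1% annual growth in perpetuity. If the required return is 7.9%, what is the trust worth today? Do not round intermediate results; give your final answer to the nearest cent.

$322459.76

D_1 = 10872.94000
D_2 = 12808.32332
Terminal value at year 2: TV = D_2×(1+g_2)/(r−g_2) = 13333.46458/0.038 = 350880.64674
P_0 = D_1/(1+r)^1 + D_2/(1+r)^2 + TV/(1+r)^2
    = 10076.86747 + 11001.43640 + 301381.45516 = 322459.75904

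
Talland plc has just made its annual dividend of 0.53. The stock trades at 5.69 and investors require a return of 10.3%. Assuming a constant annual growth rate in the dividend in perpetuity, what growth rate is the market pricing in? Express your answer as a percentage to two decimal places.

0.90%

P = D₀(1+g)/(r−g) ⇒ P(r−g) = D₀(1+g) ⇒ g(P+D₀) = P·r − D₀
g = (P·r − D₀)/(P + D₀) = (5.69×0.103 − 0.53) / (5.69 + 0.53) = 0.009014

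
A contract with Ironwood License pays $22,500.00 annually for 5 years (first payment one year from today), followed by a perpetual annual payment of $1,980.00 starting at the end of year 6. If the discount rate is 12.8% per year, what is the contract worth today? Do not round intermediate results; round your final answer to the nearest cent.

$87995.93

PV of 5-year annuity: $22,500.00 × [1 − (1+0.128)^−5] / 0.128 = 79525.41845
Perpetuity value at year 5: $1,980.00 / 0.128 = 15468.75000
PV of perpetuity: 15468.75000 / (1+0.128)^5 = 8470.51318
Total PV = 79525.41845 + 8470.51318 = 87995.93162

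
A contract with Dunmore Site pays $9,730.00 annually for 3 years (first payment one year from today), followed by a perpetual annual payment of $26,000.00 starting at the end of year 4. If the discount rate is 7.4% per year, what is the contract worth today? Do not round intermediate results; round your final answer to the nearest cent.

PV of 3-year annuity: $9,730.00 × [1 − (1+0.074)^−3] / 0.074 = 25349.12761
Perpetuity value at year 3: $26,000.00 / 0.074 = 351351.35135
PV of perpetuity: 351351.35135 / (1+0.074)^3 = 283614.73082
Total PV = 25349.12761 + 283614.73082 = 308963.85842

$308963.86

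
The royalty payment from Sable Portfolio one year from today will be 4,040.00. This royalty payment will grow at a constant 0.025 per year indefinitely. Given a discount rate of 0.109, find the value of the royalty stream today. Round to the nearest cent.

Growing perpetuity: P = D₁ / (r − g) = 4,040.0000 / (0.109 − 0.025) = 48,095.24

48095.24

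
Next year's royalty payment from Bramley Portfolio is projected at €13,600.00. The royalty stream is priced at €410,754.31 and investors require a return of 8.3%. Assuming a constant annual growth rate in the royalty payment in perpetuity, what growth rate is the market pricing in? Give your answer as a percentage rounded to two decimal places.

4.99%

P = D₁/(r−g) ⇒ g = r − D₁/P = 0.083 − €13,600.00/€410,754.31 = 0.049890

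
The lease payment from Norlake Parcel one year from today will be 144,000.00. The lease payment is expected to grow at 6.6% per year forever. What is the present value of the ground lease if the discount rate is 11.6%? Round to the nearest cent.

2880000.00

Growing perpetuity: P = D₁ / (r − g) = 144,000.0000 / (0.116 − 0.066) = 2,880,000.00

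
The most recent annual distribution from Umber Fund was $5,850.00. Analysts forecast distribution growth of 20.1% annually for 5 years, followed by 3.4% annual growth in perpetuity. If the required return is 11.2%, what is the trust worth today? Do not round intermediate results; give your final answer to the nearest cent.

D_1 = 7025.85000
D_2 = 8438.04585
D_3 = 10134.09307
D_4 = 12171.04577
D_5 = 14617.42597
Terminal value at year 5: TV = D_5×(1+g_2)/(r−g_2) = 15114.41846/0.078 = 193774.59558
P_0 = D_1/(1+r)^1 + D_2/(1+r)^2 + D_3/(1+r)^3 + D_4/(1+r)^4 + D_5/(1+r)^5 + TV/(1+r)^5
    = 6318.21043 + 6823.89454 + 7370.05157 + 7959.92080 + 8597.00079 + 113965.36950 = 151034.44764

$151034.45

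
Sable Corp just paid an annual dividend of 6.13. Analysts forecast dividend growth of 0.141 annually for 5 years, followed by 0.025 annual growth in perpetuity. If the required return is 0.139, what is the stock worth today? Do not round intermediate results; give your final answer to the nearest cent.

86.41

D_1 = 6.99433
D_2 = 7.98053
D_3 = 9.10579
D_4 = 10.38970
D_5 = 11.85465
Terminal value at year 5: TV = D_5×(1+g_2)/(r−g_2) = 12.15102/0.114 = 106.58785
P_0 = D_1/(1+r)^1 + D_2/(1+r)^2 + D_3/(1+r)^3 + D_4/(1+r)^4 + D_5/(1+r)^5 + TV/(1+r)^5
    = 6.14076 + 6.15155 + 6.16235 + 6.17317 + 6.18401 + 55.60183 = 86.41367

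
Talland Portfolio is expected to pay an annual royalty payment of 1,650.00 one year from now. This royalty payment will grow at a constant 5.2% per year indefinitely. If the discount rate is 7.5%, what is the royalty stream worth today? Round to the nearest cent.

Growing perpetuity: P = D₁ / (r − g) = 1,650.0000 / (0.075 − 0.052) = 71,739.13

71739.13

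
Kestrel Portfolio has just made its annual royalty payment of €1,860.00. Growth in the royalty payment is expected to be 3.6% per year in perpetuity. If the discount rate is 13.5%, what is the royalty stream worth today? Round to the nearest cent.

D₁ = D₀ × (1 + g) = €1,860.00 × 1.036 = €1,926.9600
Growing perpetuity: P = D₁ / (r − g) = €1,926.9600 / (0.135 − 0.036) = €19,464.24

€19464.24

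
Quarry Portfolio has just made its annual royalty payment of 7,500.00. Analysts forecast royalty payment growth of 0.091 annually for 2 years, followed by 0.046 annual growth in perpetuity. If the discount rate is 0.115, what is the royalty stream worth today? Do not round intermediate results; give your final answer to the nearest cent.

123372.98

D_1 = 8182.50000
D_2 = 8927.10750
Terminal value at year 2: TV = D_2×(1+g_2)/(r−g_2) = 9337.75445/0.069 = 135329.77457
P_0 = D_1/(1+r)^1 + D_2/(1+r)^2 + TV/(1+r)^2
    = 7338.56502 + 7180.60488 + 108853.80729 = 123372.97719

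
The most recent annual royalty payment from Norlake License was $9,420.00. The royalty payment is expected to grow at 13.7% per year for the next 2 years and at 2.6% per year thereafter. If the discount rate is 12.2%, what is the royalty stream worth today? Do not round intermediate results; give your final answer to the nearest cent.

$122605.61

D_1 = 10710.54000
D_2 = 12177.88398
Terminal value at year 2: TV = D_2×(1+g_2)/(r−g_2) = 12494.50896/0.096 = 130151.13504
P_0 = D_1/(1+r)^1 + D_2/(1+r)^2 + TV/(1+r)^2
    = 9545.93583 + 9673.55529 + 103386.12218 = 122605.61330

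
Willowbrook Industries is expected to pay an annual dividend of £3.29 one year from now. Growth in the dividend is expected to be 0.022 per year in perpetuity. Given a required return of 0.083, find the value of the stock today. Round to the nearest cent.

Growing perpetuity: P = D₁ / (r − g) = £3.2900 / (0.083 − 0.022) = £53.93

£53.93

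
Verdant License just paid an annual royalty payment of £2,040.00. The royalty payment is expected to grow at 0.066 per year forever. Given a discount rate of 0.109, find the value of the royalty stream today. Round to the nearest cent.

D₁ = D₀ × (1 + g) = £2,040.00 × 1.066 = £2,174.6400
Growing perpetuity: P = D₁ / (r − g) = £2,174.6400 / (0.109 − 0.066) = £50,573.02

£50573.02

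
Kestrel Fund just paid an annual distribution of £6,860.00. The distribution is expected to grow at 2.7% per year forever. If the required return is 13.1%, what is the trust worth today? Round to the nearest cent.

£67742.50

D₁ = D₀ × (1 + g) = £6,860.00 × 1.027 = £7,045.2200
Growing perpetuity: P = D₁ / (r − g) = £7,045.2200 / (0.131 − 0.027) = £67,742.50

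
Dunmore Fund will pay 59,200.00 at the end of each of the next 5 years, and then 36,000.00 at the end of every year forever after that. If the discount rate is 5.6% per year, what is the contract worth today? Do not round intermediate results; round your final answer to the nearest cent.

741656.66

PV of 5-year annuity: 59,200.00 × [1 − (1+0.056)^−5] / 0.056 = 252109.10577
Perpetuity value at year 5: 36,000.00 / 0.056 = 642857.14286
PV of perpetuity: 642857.14286 / (1+0.056)^5 = 489547.55151
Total PV = 252109.10577 + 489547.55151 = 741656.65728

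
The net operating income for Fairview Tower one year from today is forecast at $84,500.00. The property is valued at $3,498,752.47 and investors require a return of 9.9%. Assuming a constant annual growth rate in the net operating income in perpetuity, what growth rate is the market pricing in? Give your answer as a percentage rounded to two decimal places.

P = D₁/(r−g) ⇒ g = r − D₁/P = 0.099 − $84,500.00/$3,498,752.47 = 0.074849

7.48%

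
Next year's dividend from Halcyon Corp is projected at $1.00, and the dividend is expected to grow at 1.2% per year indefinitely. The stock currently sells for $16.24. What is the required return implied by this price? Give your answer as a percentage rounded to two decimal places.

7.36%

P = D₁/(r − g) ⇒ r = D₁/P + g = $1.0000/$16.24 + 0.012 = 0.061576 + 0.012 = 0.073576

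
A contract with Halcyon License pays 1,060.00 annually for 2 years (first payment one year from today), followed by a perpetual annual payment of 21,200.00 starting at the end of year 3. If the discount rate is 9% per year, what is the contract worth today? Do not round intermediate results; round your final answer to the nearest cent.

PV of 2-year annuity: 1,060.00 × [1 − (1+0.09)^−2] / 0.09 = 1864.65786
Perpetuity value at year 2: 21,200.00 / 0.09 = 235555.55556
PV of perpetuity: 235555.55556 / (1+0.09)^2 = 198262.39841
Total PV = 1864.65786 + 198262.39841 = 200127.05627

200127.06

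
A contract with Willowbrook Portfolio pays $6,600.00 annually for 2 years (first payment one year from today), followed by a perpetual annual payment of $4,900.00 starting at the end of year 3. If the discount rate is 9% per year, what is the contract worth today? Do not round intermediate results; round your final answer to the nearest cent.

$57434.93

PV of 2-year annuity: $6,600.00 × [1 − (1+0.09)^−2] / 0.09 = 11610.13383
Perpetuity value at year 2: $4,900.00 / 0.09 = 54444.44444
PV of perpetuity: 54444.44444 / (1+0.09)^2 = 45824.79963
Total PV = 11610.13383 + 45824.79963 = 57434.93346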